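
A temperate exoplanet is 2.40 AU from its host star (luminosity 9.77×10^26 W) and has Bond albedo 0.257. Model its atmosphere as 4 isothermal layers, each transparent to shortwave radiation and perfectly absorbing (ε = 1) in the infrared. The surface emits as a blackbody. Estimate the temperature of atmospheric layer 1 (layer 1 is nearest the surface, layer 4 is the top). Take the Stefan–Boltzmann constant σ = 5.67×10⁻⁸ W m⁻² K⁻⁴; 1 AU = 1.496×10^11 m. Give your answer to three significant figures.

298 kelvin

Orbital distance: d = 2.40 AU = 3.590×10^11 m.
Flux at the orbit: S = L/(4πd²) = 9.77×10^26/(4π·(3.59×10^11)²) = 603.1 W m⁻².
Top-of-atmosphere balance: σT_e⁴ = S(1−α)/4 = 112.0 W m⁻² → T_e = 210.8 K.
The net upward flux σT_e⁴ is constant between every pair of levels, so T_k⁴ = (N+1−k)T_e⁴.
T_1 = (4)^(1/4)·210.8 = 298.2 K.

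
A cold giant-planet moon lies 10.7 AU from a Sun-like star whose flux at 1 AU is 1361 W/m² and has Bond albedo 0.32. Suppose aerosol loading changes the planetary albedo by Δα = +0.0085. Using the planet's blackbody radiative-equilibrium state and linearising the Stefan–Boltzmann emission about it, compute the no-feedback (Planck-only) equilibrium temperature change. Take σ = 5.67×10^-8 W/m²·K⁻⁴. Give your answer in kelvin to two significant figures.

-0.24 K

Irradiance scales as 1/d², so S = 1361 W/m² × (1/10.7)² = 11.89 W/m².
Reference equilibrium: T_e = [S(1−α)/(4σ)]^(1/4) = 77.27 K.
The change in absorbed flux is Δ[S(1−α)/4] = −SΔα/4 = -0.02526 W/m².
The Planck feedback parameter is 4σT_e³ = 0.1046 W/m²/K.
So ΔT₀ = -0.02526/0.1046 = -0.241 K.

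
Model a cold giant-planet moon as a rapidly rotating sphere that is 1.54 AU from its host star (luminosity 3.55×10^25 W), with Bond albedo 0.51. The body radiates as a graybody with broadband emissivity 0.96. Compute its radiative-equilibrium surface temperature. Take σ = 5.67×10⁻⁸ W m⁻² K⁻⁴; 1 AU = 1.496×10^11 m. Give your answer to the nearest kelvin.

105 K

Orbital distance: d = 1.54 AU = 2.304×10^11 m.
Spreading L over a sphere of radius d: S = 3.55×10^25/(4π·2.30×10^11²) = 53.22 W m⁻².
Averaging over the sphere, the absorbed flux is S(1−α)/4 = 6.520 W m⁻².
Radiative balance εσT⁴ = 6.520 gives T = [6.520/(0.96·σ)]^(1/4) = 104.6 K.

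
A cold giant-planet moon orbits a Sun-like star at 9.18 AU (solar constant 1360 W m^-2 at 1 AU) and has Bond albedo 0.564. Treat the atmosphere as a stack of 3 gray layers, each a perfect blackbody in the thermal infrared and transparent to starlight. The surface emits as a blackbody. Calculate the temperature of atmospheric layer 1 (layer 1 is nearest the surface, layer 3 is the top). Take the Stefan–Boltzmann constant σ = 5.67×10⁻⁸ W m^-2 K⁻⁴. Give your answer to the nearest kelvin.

By the inverse-square law, S = 1360/9.18² = 16.14 W m^-2.
OLR = S(1−α)/4 = 1.759 W m^-2; the top layer radiates at T_e = 74.63 K.
The net upward flux σT_e⁴ is constant between every pair of levels, so T_k⁴ = (N+1−k)T_e⁴.
T_1 = (3)^(1/4)·74.63 = 98.22 K.

98 kelvin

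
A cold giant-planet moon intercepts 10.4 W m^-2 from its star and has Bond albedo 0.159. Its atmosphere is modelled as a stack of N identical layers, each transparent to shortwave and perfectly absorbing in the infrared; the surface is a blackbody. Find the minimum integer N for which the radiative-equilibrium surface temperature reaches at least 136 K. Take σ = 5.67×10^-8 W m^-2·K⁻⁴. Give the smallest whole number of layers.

Top-of-atmosphere balance: σT_e⁴ = S(1−α)/4 = 2.187 W m^-2 → T_e = 78.80 K.
Need (N+1)T_e⁴ ≥ T_s⁴, i.e. N+1 ≥ (136/78.80)⁴ = 8.871.
Rounding up, N = 8.

8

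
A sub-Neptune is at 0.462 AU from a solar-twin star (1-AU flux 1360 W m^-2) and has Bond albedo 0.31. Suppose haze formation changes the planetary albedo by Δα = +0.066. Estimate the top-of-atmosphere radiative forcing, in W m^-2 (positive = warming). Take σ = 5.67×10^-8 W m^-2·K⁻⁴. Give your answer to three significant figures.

Flux at the orbit: S = 1360/(0.462)² = 6372 W m^-2.
ΔF = −(S/4)Δα = −(6372/4)×(+0.066) = -105.1 W m^-2.

-105 W m^-2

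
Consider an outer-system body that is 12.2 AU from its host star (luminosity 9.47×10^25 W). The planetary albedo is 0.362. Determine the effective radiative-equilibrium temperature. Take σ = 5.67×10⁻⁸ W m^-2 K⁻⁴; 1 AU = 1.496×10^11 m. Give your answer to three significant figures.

50.2 K

d = 12.2 × 1.496×10^11 m = 1.825×10^12 m.
Flux at the orbit: S = L/(4πd²) = 9.47×10^25/(4π·(1.83×10^12)²) = 2.262 W m^-2.
Absorbed flux (global mean): S(1−α)/4 = 2.262·0.638/4 = 0.3608 W m^-2.
Balancing against σT⁴: T = (0.3608/5.67×10⁻⁸)^(1/4) = 50.23 K.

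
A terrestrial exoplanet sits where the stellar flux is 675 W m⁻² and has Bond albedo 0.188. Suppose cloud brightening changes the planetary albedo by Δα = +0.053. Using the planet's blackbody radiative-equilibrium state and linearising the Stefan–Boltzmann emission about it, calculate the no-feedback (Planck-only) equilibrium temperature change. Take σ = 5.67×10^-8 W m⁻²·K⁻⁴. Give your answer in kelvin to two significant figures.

-3.6 K

The baseline emission temperature is T_e = 221.7 K.
ΔF = −(S/4)Δα = −(675.0/4)×(+0.053) = -8.944 W m⁻².
Linearising σT⁴ gives d(σT⁴)/dT = 4σT_e³ = 2.472 W m⁻² per K.
So ΔT₀ = -8.944/2.472 = -3.62 K.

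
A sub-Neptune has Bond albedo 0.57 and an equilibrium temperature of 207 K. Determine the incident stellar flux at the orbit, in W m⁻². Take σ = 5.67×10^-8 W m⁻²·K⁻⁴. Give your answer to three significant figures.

968 W m⁻²

From S(1−α)/4 = σT⁴: S = 4σT⁴/(1−α).
σT⁴ = 5.67×10⁻⁸·(207)⁴ = 104.1 W m⁻².
So S = 4×104.1/(1−0.57) = 968.4 W m⁻².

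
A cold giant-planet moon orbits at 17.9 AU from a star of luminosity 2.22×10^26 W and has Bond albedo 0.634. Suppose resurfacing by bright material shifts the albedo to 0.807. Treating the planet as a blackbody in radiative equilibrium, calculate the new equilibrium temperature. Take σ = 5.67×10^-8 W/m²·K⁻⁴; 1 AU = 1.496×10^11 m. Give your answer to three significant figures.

38.1 K

d = 17.9 × 1.496×10^11 m = 2.678×10^12 m.
Spreading L over a sphere of radius d: S = 2.22×10^26/(4π·2.68×10^12²) = 2.464 W/m².
New equilibrium: T₂ = [(1−0.807)·2.464/(4σ)]^(1/4) = 38.05 K.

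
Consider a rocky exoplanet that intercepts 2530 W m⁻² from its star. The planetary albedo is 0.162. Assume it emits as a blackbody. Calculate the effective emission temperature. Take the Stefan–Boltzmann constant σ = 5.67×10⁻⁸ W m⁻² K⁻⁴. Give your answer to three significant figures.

Absorbed flux (global mean): S(1−α)/4 = 2530·0.838/4 = 530.0 W m⁻².
Balancing against σT⁴: T = (530.0/5.67×10⁻⁸)^(1/4) = 310.9 K.

311 K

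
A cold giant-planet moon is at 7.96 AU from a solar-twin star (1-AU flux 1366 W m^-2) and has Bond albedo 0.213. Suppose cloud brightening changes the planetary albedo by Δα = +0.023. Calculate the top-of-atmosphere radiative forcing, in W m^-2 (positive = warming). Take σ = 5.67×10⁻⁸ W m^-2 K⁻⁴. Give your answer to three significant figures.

Flux at the orbit: S = 1366/(7.96)² = 21.56 W m^-2.
ΔF = −(S/4)Δα = −(21.56/4)×(+0.023) = -0.1240 W m^-2.

-0.124 W m^-2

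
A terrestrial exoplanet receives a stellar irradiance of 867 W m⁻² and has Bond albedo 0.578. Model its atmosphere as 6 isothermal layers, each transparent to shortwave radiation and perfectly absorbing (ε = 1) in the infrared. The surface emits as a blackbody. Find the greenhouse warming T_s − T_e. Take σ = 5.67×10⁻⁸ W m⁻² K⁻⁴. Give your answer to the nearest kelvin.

Top-of-atmosphere balance: σT_e⁴ = S(1−α)/4 = 91.47 W m⁻² → T_e = 200.4 K.
T_s = (N+1)^(1/4)·T_e = 326.0 K.
So the greenhouse effect raises the surface by 326.0 − 200.4 = 125.6 K.

126 K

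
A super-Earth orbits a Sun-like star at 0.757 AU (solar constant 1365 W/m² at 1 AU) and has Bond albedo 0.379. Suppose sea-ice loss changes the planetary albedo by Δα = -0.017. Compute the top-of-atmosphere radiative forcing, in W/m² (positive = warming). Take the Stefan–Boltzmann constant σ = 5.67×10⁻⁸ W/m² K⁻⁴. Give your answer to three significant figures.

Irradiance scales as 1/d², so S = 1365 W/m² × (1/0.757)² = 2382 W/m².
TOA radiative forcing: ΔF = −S·Δα/4 = −2382·(-0.017)/4 = 10.12 W/m².

10.1 W/m²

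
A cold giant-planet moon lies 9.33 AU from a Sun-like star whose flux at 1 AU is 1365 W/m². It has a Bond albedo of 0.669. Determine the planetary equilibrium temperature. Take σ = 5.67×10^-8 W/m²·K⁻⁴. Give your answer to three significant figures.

Flux at the orbit: S = 1365/(9.33)² = 15.68 W/m².
Averaging over the sphere, the absorbed flux is S(1−α)/4 = 1.298 W/m².
Set σT⁴ = 1.298 → T = (1.298/σ)^(1/4) = 69.17 K.

69.2 K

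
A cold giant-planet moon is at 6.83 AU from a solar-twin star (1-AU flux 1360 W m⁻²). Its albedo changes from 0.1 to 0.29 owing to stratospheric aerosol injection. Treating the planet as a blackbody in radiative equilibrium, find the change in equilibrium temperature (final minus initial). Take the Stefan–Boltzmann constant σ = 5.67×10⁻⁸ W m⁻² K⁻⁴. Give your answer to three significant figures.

-5.97 K

Flux at the orbit: S = 1360/(6.83)² = 29.15 W m⁻².
Initial: T₁ = [S(1−0.1)/(4σ)]^(1/4) = 103.7 K.
Final:   T₂ = [S(1−0.29)/(4σ)]^(1/4) = 97.74 K.
ΔT = T₂ − T₁ = -5.970 K.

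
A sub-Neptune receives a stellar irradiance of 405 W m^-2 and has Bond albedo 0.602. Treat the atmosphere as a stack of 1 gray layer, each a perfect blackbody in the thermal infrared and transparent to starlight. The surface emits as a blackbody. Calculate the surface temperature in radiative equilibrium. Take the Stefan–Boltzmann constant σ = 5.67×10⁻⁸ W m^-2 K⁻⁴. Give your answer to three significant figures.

194 K

Top-of-atmosphere balance: σT_e⁴ = S(1−α)/4 = 40.30 W m^-2 → T_e = 163.3 K.
Layer-by-layer balance gives σT_s⁴ = (N+1)σT_e⁴, so T_s = 2^¼·163.3 = 194.2 K.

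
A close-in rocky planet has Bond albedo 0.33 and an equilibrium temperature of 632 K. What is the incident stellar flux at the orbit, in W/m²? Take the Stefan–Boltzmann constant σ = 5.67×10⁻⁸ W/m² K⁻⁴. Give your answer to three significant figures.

Invert the energy balance for S: S = 4σT⁴/(1−α).
σT⁴ = 5.67×10⁻⁸·(632)⁴ = 9046 W/m².
S = 4·9046/0.67 = 54010 W/m².

54000 W/m²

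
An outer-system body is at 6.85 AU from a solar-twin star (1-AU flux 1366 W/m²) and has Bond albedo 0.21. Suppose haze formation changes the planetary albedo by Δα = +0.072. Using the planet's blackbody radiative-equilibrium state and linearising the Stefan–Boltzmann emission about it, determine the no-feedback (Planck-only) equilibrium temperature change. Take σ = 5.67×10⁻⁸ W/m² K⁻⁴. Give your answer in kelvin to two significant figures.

-2.3 K

Irradiance scales as 1/d², so S = 1366 W/m² × (1/6.85)² = 29.11 W/m².
The baseline emission temperature is T_e = 100.3 K.
The change in absorbed flux is Δ[S(1−α)/4] = −SΔα/4 = -0.5240 W/m².
Planck response: λ_P = 4σT_e³ = 4·5.67×10⁻⁸·(100.3)³ = 0.2292 W/m²/K.
Hence the no-feedback warming is ΔF/(4σT_e³) = -2.29 K.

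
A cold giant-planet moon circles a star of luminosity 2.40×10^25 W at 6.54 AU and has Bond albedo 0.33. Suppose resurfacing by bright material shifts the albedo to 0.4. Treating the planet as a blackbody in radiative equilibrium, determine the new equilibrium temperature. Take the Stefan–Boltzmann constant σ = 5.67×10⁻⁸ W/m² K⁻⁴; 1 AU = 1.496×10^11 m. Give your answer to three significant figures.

47.9 K

Orbital distance: d = 6.54 AU = 9.784×10^11 m.
S = L/(4πd²) = 1.995 W/m².
New equilibrium: T₂ = [(1−0.4)·1.995/(4σ)]^(1/4) = 47.93 K.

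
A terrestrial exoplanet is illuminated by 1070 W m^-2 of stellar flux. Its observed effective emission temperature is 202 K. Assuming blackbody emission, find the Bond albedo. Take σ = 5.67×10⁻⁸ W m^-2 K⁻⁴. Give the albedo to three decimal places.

0.647

Energy balance: S(1−α)/4 = σT⁴, so 1−α = 4σT⁴/S.
4σT⁴ = 4·5.67×10⁻⁸·(202)⁴ = 377.6 W m^-2.
1−α = 377.6/1070 = 0.3529, so α = 0.6471.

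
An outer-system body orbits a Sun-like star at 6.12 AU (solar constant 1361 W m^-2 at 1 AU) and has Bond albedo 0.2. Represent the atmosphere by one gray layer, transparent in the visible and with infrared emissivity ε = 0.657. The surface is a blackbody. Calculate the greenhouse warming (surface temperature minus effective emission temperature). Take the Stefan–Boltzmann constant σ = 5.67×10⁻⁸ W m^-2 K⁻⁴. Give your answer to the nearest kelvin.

11 K

Flux at the orbit: S = 1361/(6.12)² = 36.34 W m^-2.
The planet radiates to space at T_e = [S(1−α)/(4σ)]^(1/4) = 106.4 K.
For a single slab of emissivity ε, T_s⁴ = 2T_e⁴/(2−ε); thus T_s = 106.4·(1.489)^(1/4) = 117.5 K.
Greenhouse warming: T_s − T_e = 11.14 K.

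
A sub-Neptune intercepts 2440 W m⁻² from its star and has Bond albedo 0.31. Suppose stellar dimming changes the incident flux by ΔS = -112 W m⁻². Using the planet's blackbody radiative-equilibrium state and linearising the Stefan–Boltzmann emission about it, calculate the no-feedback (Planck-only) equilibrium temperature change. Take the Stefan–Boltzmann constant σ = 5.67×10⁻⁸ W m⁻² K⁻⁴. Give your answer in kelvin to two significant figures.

The baseline emission temperature is T_e = 293.5 K.
TOA radiative forcing: ΔF = (1−α)ΔS/4 = 0.69·(-112)/4 = -19.32 W m⁻².
The Planck feedback parameter is 4σT_e³ = 5.736 W m⁻²/K.
So ΔT₀ = -19.32/5.736 = -3.37 K.

-3.4 K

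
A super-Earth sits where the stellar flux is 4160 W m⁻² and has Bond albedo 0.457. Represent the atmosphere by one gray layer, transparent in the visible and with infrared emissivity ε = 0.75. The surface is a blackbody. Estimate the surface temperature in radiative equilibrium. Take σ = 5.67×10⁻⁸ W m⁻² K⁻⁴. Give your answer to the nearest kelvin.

355 K

The planet radiates to space at T_e = [S(1−α)/(4σ)]^(1/4) = 315.9 K.
Surface balance with a leaky layer gives σT_s⁴ = σT_e⁴·2/(2−ε), so T_s = T_e·[2/(2−0.75)]^(1/4) = 355.3 K.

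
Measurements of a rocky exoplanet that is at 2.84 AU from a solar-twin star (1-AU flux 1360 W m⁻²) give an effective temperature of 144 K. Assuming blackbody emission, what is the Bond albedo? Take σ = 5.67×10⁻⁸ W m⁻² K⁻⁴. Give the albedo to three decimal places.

By the inverse-square law, S = 1360/2.84² = 168.6 W m⁻².
From σT⁴ = S(1−α)/4 we invert for α: 1−α = 4σT⁴/S.
4σT⁴ = 4·5.67×10⁻⁸·(144)⁴ = 97.52 W m⁻².
1−α = 97.52/168.6 = 0.5784, so α = 0.4216.

0.422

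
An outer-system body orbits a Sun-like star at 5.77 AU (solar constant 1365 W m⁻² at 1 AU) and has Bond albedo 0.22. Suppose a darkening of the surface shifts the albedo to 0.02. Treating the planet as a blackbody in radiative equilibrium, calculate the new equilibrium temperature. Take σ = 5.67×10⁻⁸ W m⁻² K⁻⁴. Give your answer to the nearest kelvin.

115 kelvin

By the inverse-square law, S = 1365/5.77² = 41.00 W m⁻².
With the new albedo, S(1−α₂)/4 = 10.04 W m⁻², so T₂ = 115.4 K.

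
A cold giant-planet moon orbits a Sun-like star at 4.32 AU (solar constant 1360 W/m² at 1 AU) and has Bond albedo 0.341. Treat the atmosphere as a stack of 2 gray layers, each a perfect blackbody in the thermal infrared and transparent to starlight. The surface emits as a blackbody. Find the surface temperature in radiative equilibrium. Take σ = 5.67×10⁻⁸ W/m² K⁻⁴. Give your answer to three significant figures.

159 K

Irradiance scales as 1/d², so S = 1360 W/m² × (1/4.32)² = 72.87 W/m².
OLR = S(1−α)/4 = 12.01 W/m²; the top layer radiates at T_e = 120.6 K.
Layer-by-layer balance gives σT_s⁴ = (N+1)σT_e⁴, so T_s = 3^¼·120.6 = 158.8 K.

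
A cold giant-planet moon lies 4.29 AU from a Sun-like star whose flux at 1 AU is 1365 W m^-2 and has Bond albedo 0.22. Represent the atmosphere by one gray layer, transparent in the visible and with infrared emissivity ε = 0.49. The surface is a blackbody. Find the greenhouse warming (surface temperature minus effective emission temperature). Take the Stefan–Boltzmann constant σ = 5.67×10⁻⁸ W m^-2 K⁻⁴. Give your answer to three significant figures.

By the inverse-square law, S = 1365/4.29² = 74.17 W m^-2.
The planet radiates to space at T_e = [S(1−α)/(4σ)]^(1/4) = 126.4 K.
Surface balance with a leaky layer gives σT_s⁴ = σT_e⁴·2/(2−ε), so T_s = T_e·[2/(2−0.49)]^(1/4) = 135.6 K.
Greenhouse warming: T_s − T_e = 9.199 K.

9.20 K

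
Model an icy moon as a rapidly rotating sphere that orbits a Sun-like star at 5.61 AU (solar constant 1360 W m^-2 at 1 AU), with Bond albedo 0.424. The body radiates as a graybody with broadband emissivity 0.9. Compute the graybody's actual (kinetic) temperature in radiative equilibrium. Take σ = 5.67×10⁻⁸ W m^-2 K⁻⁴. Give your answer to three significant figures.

Flux at the orbit: S = 1360/(5.61)² = 43.21 W m^-2.
Absorbed flux (global mean): S(1−α)/4 = 43.21·0.576/4 = 6.223 W m^-2.
Equating to εσT⁴ with ε = 0.9: T = (6.223/0.9σ)^(1/4) = 105.1 K.

105 K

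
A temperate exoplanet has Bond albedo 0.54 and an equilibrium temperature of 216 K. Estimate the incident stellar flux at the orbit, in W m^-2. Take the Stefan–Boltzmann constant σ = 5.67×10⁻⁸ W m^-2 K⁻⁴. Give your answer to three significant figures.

From S(1−α)/4 = σT⁴: S = 4σT⁴/(1−α).
The emitted flux is σT⁴ = 123.4 W m^-2.
So S = 4×123.4/(1−0.54) = 1073 W m^-2.

1070 W m^-2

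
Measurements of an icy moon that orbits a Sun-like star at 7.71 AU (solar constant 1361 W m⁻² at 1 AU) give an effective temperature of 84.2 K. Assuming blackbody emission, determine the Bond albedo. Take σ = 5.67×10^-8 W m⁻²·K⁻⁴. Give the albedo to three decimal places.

Irradiance scales as 1/d², so S = 1361 W m⁻² × (1/7.71)² = 22.90 W m⁻².
From σT⁴ = S(1−α)/4 we invert for α: 1−α = 4σT⁴/S.
σT⁴ = 2.850 W m⁻², so 4σT⁴ = 11.40 W m⁻².
1−α = 11.40/22.90 = 0.4979, so α = 0.5021.

0.502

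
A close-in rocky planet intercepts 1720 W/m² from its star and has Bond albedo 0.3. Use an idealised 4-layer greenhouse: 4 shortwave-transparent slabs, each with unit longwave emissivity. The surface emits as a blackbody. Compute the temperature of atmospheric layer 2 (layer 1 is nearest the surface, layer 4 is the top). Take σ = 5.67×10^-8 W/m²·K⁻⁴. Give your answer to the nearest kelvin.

The effective emission temperature is T_e = [S(1−α)/(4σ)]^¼ = 269.9 K.
Each opaque layer satisfies 2T_j⁴ = T_{j−1}⁴ + T_{j+1}⁴, giving T_k⁴ = (N+1−k)T_e⁴.
With k = 2: T_2 = (4+1−2)^¼·269.9 K = 355.2 K.

355 kelvin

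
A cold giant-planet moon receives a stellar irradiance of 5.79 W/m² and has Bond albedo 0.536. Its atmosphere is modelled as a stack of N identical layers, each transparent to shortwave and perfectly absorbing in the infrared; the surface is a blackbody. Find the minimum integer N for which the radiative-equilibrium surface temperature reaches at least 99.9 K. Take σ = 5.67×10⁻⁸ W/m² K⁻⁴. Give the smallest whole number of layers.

8

OLR = S(1−α)/4 = 0.6716 W/m²; the top layer radiates at T_e = 58.67 K.
Since T_s⁴ = (N+1)T_e⁴, we need N ≥ (T_s/T_e)⁴ − 1 = 7.408.
The minimum whole number is N = 8.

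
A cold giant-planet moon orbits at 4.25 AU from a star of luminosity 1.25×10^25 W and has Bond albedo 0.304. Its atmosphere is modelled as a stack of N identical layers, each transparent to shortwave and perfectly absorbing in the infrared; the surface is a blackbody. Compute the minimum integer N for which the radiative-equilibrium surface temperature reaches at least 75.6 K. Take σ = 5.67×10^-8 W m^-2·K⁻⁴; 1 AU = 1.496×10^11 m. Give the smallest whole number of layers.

4

d = 4.25 × 1.496×10^11 m = 6.358×10^11 m.
Flux at the orbit: S = L/(4πd²) = 1.25×10^25/(4π·(6.36×10^11)²) = 2.461 W m^-2.
Top-of-atmosphere balance: σT_e⁴ = S(1−α)/4 = 0.4282 W m^-2 → T_e = 52.42 K.
Since T_s⁴ = (N+1)T_e⁴, we need N ≥ (T_s/T_e)⁴ − 1 = 3.326.
So N ≥ 3.326; the smallest integer is N = 4.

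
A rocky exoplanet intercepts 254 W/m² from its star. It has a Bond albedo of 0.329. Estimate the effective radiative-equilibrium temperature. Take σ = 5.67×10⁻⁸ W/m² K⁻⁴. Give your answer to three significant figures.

166 K

The planet absorbs (1−α)S over its disc πR² and re-emits over 4πR², so the mean absorbed flux is (1−0.329)·254.0/4 = 42.61 W/m².
Set σT⁴ = 42.61 → T = (42.61/σ)^(1/4) = 165.6 K.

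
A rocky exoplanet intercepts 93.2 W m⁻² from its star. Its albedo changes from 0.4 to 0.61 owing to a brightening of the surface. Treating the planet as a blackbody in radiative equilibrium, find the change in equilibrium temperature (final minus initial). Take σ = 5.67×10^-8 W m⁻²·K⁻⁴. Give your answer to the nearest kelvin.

-13 kelvin

Initial: T₁ = [S(1−0.4)/(4σ)]^(1/4) = 125.3 K.
With α = 0.61, T₂ = 112.5 K.
Change: 112.5 − 125.3 = -12.79 K.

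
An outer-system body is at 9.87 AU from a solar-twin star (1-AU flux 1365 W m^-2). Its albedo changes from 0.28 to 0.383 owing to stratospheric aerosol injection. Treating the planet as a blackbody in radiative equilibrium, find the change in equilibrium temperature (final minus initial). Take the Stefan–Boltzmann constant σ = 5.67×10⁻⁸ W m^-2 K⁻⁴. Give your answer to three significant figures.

Irradiance scales as 1/d², so S = 1365 W m^-2 × (1/9.87)² = 14.01 W m^-2.
With α = 0.28, T₁ = 81.67 K.
Final:   T₂ = [S(1−0.383)/(4σ)]^(1/4) = 78.58 K.
Change: 78.58 − 81.67 = -3.092 K.

-3.09 K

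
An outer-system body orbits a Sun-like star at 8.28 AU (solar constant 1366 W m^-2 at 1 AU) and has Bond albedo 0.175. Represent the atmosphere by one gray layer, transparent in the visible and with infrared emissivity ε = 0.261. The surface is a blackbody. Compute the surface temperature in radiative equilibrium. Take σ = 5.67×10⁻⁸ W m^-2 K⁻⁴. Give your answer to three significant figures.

Flux at the orbit: S = 1366/(8.28)² = 19.92 W m^-2.
The planet radiates to space at T_e = [S(1−α)/(4σ)]^(1/4) = 92.27 K.
For a single slab of emissivity ε, T_s⁴ = 2T_e⁴/(2−ε); thus T_s = 92.27·(1.15)^(1/4) = 95.55 K.

95.6 K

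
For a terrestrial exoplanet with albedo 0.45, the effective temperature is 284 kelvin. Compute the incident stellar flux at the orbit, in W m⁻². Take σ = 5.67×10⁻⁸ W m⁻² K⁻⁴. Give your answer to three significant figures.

2680 W m⁻²

Invert the energy balance for S: S = 4σT⁴/(1−α).
The emitted flux is σT⁴ = 368.9 W m⁻².
So S = 4×368.9/(1−0.45) = 2683 W m⁻².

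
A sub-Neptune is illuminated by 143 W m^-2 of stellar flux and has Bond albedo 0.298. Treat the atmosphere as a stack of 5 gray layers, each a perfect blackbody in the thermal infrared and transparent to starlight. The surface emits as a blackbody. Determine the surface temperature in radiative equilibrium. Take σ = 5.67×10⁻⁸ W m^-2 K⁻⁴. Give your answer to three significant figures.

227 K

Top-of-atmosphere balance: σT_e⁴ = S(1−α)/4 = 25.10 W m^-2 → T_e = 145.0 K.
With N = 5 opaque layers, T_s = (N+1)^(1/4)·T_e = 6^(1/4)·145.0 = 227.0 K.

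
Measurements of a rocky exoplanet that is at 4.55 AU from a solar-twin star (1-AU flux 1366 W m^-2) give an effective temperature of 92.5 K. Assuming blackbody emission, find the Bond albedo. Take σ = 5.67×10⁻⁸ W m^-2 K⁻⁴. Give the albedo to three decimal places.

0.748

By the inverse-square law, S = 1366/4.55² = 65.98 W m^-2.
Rearranging the radiative balance, α = 1 − 4σT⁴/S.
4σT⁴ = 4·5.67×10⁻⁸·(92.5)⁴ = 16.60 W m^-2.
Hence α = 1 − 16.60/65.98 = 0.7484.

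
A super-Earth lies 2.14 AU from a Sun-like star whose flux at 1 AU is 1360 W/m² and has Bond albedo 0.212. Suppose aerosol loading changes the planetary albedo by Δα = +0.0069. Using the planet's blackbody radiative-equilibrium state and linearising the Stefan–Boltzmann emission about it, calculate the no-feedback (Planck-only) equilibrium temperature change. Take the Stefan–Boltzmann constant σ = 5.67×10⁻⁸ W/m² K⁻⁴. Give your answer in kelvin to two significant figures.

Irradiance scales as 1/d², so S = 1360 W/m² × (1/2.14)² = 297.0 W/m².
The baseline emission temperature is T_e = 179.2 K.
The change in absorbed flux is Δ[S(1−α)/4] = −SΔα/4 = -0.5123 W/m².
Planck response: λ_P = 4σT_e³ = 4·5.67×10⁻⁸·(179.2)³ = 1.306 W/m²/K.
Hence the no-feedback warming is ΔF/(4σT_e³) = -0.392 K.

-0.39 K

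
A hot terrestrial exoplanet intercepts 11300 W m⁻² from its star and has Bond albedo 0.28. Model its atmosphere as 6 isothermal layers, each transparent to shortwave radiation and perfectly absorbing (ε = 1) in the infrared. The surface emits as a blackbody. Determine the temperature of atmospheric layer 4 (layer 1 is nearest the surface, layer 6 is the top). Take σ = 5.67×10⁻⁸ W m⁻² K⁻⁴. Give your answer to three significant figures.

Top-of-atmosphere balance: σT_e⁴ = S(1−α)/4 = 2034 W m⁻² → T_e = 435.2 K.
Each opaque layer satisfies 2T_j⁴ = T_{j−1}⁴ + T_{j+1}⁴, giving T_k⁴ = (N+1−k)T_e⁴.
T_4 = (3)^(1/4)·435.2 = 572.8 K.

573 K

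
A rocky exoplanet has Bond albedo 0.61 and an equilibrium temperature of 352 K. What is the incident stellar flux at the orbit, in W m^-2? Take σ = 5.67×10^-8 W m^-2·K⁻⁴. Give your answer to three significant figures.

From S(1−α)/4 = σT⁴: S = 4σT⁴/(1−α).
The emitted flux is σT⁴ = 870.5 W m^-2.
So S = 4×870.5/(1−0.61) = 8928 W m^-2.

8930 W m^-2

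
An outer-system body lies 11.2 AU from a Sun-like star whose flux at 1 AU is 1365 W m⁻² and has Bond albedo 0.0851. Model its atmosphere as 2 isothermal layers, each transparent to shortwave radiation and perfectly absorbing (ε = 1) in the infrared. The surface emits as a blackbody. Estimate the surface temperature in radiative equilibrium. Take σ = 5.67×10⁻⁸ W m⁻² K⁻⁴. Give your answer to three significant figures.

Flux at the orbit: S = 1365/(11.2)² = 10.88 W m⁻².
Top-of-atmosphere balance: σT_e⁴ = S(1−α)/4 = 2.489 W m⁻² → T_e = 81.40 K.
With N = 2 opaque layers, T_s = (N+1)^(1/4)·T_e = 3^(1/4)·81.40 = 107.1 K.

107 kelvin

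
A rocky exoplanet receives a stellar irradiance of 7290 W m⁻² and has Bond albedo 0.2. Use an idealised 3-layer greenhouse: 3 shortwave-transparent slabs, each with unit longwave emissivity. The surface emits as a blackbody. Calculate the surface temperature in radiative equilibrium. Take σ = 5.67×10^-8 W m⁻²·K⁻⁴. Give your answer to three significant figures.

566 K

OLR = S(1−α)/4 = 1458 W m⁻²; the top layer radiates at T_e = 400.4 K.
Layer-by-layer balance gives σT_s⁴ = (N+1)σT_e⁴, so T_s = 4^¼·400.4 = 566.3 K.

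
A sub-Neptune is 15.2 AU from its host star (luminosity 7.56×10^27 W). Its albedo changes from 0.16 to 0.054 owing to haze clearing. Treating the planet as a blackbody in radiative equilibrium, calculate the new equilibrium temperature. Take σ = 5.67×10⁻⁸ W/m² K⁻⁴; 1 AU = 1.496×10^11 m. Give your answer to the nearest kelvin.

148 kelvin

d = 15.2 × 1.496×10^11 m = 2.274×10^12 m.
S = L/(4πd²) = 116.3 W/m².
T₂ = [S(1−α₂)/(4σ)]^(1/4) = [116.3·0.946/(4σ)]^(1/4) = 148.4 K.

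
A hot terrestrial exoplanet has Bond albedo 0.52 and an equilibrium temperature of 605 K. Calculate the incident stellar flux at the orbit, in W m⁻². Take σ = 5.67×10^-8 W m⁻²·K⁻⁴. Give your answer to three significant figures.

63300 W m⁻²

From S(1−α)/4 = σT⁴: S = 4σT⁴/(1−α).
The emitted flux is σT⁴ = 7596 W m⁻².
So S = 4×7596/(1−0.52) = 63300 W m⁻².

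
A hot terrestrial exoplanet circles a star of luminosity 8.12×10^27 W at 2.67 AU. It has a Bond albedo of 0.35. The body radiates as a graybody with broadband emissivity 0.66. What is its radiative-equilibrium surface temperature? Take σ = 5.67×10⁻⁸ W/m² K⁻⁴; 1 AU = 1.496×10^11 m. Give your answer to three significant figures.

364 K

d = 2.67 × 1.496×10^11 m = 3.994×10^11 m.
Spreading L over a sphere of radius d: S = 8.12×10^27/(4π·3.99×10^11²) = 4050 W/m².
Absorbed flux (global mean): S(1−α)/4 = 4050·0.65/4 = 658.1 W/m².
Equating to εσT⁴ with ε = 0.66: T = (658.1/0.66σ)^(1/4) = 364.2 K.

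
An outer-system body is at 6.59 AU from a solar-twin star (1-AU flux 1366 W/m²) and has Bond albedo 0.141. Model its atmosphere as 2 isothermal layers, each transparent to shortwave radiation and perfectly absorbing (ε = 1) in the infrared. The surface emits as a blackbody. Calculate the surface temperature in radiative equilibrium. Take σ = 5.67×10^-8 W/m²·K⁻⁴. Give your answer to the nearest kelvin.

137 K

Irradiance scales as 1/d², so S = 1366 W/m² × (1/6.59)² = 31.45 W/m².
The effective emission temperature is T_e = [S(1−α)/(4σ)]^¼ = 104.5 K.
Layer-by-layer balance gives σT_s⁴ = (N+1)σT_e⁴, so T_s = 3^¼·104.5 = 137.5 K.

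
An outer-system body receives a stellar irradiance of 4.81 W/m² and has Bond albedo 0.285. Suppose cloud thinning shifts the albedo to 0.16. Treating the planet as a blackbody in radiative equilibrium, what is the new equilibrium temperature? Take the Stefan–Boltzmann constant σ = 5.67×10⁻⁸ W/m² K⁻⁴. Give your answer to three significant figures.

65.0 K

T₂ = [S(1−α₂)/(4σ)]^(1/4) = [4.810·0.84/(4σ)]^(1/4) = 64.97 K.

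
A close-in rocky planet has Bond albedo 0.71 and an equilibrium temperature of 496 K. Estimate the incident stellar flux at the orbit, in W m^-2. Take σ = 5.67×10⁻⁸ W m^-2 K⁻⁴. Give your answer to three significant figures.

From S(1−α)/4 = σT⁴: S = 4σT⁴/(1−α).
σT⁴ = 5.67×10⁻⁸·(496)⁴ = 3432 W m^-2.
So S = 4×3432/(1−0.71) = 47330 W m^-2.

47300 W m^-2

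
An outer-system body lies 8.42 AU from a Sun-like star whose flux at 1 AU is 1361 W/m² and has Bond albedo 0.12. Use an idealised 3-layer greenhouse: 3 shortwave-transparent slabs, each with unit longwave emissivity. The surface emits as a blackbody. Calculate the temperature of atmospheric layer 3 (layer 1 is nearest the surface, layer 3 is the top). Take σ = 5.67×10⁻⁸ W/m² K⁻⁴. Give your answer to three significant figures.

92.9 K

By the inverse-square law, S = 1361/8.42² = 19.20 W/m².
Top-of-atmosphere balance: σT_e⁴ = S(1−α)/4 = 4.223 W/m² → T_e = 92.90 K.
Each opaque layer satisfies 2T_j⁴ = T_{j−1}⁴ + T_{j+1}⁴, giving T_k⁴ = (N+1−k)T_e⁴.
T_3 = (1)^(1/4)·92.90 = 92.90 K.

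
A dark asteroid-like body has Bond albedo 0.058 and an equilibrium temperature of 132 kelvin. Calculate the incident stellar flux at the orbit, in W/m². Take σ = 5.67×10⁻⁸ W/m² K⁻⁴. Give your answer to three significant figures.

73.1 W/m²

From S(1−α)/4 = σT⁴: S = 4σT⁴/(1−α).
σT⁴ = 5.67×10⁻⁸·(132)⁴ = 17.21 W/m².
So S = 4×17.21/(1−0.058) = 73.10 W/m².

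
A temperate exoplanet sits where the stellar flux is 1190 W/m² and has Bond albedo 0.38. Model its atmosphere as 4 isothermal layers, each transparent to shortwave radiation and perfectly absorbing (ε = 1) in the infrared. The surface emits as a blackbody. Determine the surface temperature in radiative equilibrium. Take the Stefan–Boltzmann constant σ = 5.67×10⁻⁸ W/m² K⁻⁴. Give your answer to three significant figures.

357 K

OLR = S(1−α)/4 = 184.4 W/m²; the top layer radiates at T_e = 238.8 K.
Layer-by-layer balance gives σT_s⁴ = (N+1)σT_e⁴, so T_s = 5^¼·238.8 = 357.1 K.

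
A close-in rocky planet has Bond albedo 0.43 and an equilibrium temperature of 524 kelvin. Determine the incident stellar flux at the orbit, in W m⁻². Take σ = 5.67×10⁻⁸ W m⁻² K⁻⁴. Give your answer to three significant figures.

From S(1−α)/4 = σT⁴: S = 4σT⁴/(1−α).
The emitted flux is σT⁴ = 4275 W m⁻².
S = 4·4275/0.57 = 30000 W m⁻².

30000 W m⁻²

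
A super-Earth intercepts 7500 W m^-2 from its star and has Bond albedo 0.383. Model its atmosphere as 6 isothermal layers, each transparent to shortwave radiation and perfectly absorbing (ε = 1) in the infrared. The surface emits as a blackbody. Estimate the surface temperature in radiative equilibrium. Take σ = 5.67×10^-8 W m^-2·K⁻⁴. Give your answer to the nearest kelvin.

OLR = S(1−α)/4 = 1157 W m^-2; the top layer radiates at T_e = 377.9 K.
With N = 6 opaque layers, T_s = (N+1)^(1/4)·T_e = 7^(1/4)·377.9 = 614.8 K.

615 kelvin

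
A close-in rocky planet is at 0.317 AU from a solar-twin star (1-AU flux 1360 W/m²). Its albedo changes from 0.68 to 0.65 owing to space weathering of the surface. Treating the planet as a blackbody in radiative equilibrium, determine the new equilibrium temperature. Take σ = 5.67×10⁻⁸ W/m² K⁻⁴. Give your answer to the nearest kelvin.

380 K

Irradiance scales as 1/d², so S = 1360 W/m² × (1/0.317)² = 13530 W/m².
T₂ = [S(1−α₂)/(4σ)]^(1/4) = [13530·0.35/(4σ)]^(1/4) = 380.2 K.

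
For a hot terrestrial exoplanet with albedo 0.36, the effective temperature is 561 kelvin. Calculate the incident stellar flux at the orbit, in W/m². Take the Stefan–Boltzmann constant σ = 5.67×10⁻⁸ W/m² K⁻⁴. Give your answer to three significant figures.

35100 W/m²

Invert the energy balance for S: S = 4σT⁴/(1−α).
The emitted flux is σT⁴ = 5616 W/m².
S = 4·5616/0.64 = 35100 W/m².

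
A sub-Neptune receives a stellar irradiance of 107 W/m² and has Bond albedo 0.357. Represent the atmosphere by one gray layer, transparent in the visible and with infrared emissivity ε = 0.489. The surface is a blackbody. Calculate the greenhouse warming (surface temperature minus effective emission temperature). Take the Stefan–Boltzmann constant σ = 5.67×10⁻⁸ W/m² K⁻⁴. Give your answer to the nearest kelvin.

The planet radiates to space at T_e = [S(1−α)/(4σ)]^(1/4) = 132.0 K.
The surface balance (absorbed SW + ε·downward IR = σT_s⁴) with T_a⁴ = T_s⁴/2 reduces to T_s = T_e·[2/(2−ε)]^¼ = 141.6 K.
Greenhouse warming: T_s − T_e = 9.582 K.

10 kelvin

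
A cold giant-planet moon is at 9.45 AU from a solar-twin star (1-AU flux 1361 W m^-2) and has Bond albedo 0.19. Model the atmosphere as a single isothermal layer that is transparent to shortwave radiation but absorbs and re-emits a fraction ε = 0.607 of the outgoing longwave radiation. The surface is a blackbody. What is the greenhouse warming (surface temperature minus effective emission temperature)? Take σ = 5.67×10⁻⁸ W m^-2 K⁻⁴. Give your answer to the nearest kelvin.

8 kelvin

By the inverse-square law, S = 1361/9.45² = 15.24 W m^-2.
The planet radiates to space at T_e = [S(1−α)/(4σ)]^(1/4) = 85.89 K.
Surface balance with a leaky layer gives σT_s⁴ = σT_e⁴·2/(2−ε), so T_s = T_e·[2/(2−0.607)]^(1/4) = 94.02 K.
T_s − T_e = 94.02 − 85.89 = 8.129 K.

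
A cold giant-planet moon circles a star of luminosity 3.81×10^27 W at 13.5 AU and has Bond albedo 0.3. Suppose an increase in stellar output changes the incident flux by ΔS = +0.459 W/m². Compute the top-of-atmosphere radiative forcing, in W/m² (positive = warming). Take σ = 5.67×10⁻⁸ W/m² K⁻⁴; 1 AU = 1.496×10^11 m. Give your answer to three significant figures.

0.0803 W/m²

d = 13.5 × 1.496×10^11 m = 2.020×10^12 m.
Spreading L over a sphere of radius d: S = 3.81×10^27/(4π·2.02×10^12²) = 74.33 W/m².
TOA radiative forcing: ΔF = (1−α)ΔS/4 = 0.7·(+0.459)/4 = 0.08032 W/m².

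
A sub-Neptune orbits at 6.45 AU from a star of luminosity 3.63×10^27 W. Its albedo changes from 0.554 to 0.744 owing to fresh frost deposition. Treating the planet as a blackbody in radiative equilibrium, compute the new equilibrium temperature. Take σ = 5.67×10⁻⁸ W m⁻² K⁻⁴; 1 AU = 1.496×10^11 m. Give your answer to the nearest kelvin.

d = 6.45 × 1.496×10^11 m = 9.649×10^11 m.
Spreading L over a sphere of radius d: S = 3.63×10^27/(4π·9.65×10^11²) = 310.3 W m⁻².
With the new albedo, S(1−α₂)/4 = 19.86 W m⁻², so T₂ = 136.8 K.

137 K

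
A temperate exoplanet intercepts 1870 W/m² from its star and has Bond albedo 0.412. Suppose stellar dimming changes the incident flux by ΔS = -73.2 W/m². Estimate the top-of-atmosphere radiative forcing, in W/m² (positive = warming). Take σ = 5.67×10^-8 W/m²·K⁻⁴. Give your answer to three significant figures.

-10.8 W/m²

TOA radiative forcing: ΔF = (1−α)ΔS/4 = 0.588·(-73.2)/4 = -10.76 W/m².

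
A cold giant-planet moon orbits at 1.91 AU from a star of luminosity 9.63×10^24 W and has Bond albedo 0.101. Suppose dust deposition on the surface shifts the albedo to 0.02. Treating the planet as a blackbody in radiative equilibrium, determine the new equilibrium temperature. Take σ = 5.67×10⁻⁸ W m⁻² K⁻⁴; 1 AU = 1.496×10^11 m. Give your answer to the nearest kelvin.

80 kelvin

Orbital distance: d = 1.91 AU = 2.857×10^11 m.
Spreading L over a sphere of radius d: S = 9.63×10^24/(4π·2.86×10^11²) = 9.386 W m⁻².
T₂ = [S(1−α₂)/(4σ)]^(1/4) = [9.386·0.98/(4σ)]^(1/4) = 79.80 K.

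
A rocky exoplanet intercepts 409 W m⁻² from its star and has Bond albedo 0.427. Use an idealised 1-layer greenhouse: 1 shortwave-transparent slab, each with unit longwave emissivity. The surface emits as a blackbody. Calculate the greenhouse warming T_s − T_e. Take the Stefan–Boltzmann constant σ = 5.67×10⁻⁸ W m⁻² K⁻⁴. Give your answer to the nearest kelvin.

The effective emission temperature is T_e = [S(1−α)/(4σ)]^¼ = 179.3 K.
Surface: T_s = (2)^¼·T_e = 213.2 K.
So the greenhouse effect raises the surface by 213.2 − 179.3 = 33.92 K.

34 K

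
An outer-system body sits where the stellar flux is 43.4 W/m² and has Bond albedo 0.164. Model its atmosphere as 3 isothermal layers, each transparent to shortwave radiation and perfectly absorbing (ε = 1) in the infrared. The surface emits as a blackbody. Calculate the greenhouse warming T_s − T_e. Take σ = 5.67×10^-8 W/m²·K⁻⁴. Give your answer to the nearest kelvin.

47 K

Top-of-atmosphere balance: σT_e⁴ = S(1−α)/4 = 9.071 W/m² → T_e = 112.5 K.
Surface: T_s = (4)^¼·T_e = 159.0 K.
So the greenhouse effect raises the surface by 159.0 − 112.5 = 46.58 K.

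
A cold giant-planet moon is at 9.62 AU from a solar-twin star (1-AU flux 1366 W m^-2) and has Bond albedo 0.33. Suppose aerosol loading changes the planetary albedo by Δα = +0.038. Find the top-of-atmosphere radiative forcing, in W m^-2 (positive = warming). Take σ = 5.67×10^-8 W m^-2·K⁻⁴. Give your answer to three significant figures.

-0.140 W m^-2

Irradiance scales as 1/d², so S = 1366 W m^-2 × (1/9.62)² = 14.76 W m^-2.
The change in absorbed flux is Δ[S(1−α)/4] = −SΔα/4 = -0.1402 W m^-2.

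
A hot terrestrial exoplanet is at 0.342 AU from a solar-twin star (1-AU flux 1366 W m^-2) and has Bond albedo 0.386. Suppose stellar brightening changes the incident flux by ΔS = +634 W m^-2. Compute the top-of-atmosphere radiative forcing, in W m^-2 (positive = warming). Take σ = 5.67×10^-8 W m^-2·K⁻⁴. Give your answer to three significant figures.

97.3 W m^-2

Irradiance scales as 1/d², so S = 1366 W m^-2 × (1/0.342)² = 11680 W m^-2.
Only a fraction (1−α) is absorbed and it's spread over 4πR², so ΔF = (1−α)ΔS/4 = 97.32 W m^-2.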